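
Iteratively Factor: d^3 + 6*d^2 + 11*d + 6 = (d + 2)*(d^2 + 4*d + 3) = (d + 1)*(d + 2)*(d + 3)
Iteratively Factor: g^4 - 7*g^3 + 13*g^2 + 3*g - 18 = (g - 3)*(g^3 - 4*g^2 + g + 6) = (g - 3)^2*(g^2 - g - 2) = (g - 3)^2*(g + 1)*(g - 2)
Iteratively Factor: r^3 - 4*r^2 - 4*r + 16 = (r + 2)*(r^2 - 6*r + 8) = (r - 2)*(r + 2)*(r - 4)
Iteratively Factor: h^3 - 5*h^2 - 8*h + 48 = (h - 4)*(h^2 - h - 12) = (h - 4)^2*(h + 3)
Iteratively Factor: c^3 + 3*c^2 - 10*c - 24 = (c - 3)*(c^2 + 6*c + 8) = (c - 3)*(c + 2)*(c + 4)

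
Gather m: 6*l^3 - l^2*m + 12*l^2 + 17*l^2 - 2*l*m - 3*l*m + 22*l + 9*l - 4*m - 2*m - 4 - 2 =6*l^3 + 29*l^2 + 31*l + m*(-l^2 - 5*l - 6) - 6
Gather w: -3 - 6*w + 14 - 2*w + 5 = 16 - 8*w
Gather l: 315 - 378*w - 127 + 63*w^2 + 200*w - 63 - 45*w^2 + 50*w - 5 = 18*w^2 - 128*w + 120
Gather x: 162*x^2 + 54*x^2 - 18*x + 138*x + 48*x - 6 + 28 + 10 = 216*x^2 + 168*x + 32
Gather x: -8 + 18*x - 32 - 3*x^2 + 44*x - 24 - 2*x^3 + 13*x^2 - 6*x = -2*x^3 + 10*x^2 + 56*x - 64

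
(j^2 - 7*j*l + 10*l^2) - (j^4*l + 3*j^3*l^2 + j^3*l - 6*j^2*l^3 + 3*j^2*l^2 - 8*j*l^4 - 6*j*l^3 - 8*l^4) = -j^4*l - 3*j^3*l^2 - j^3*l + 6*j^2*l^3 - 3*j^2*l^2 + j^2 + 8*j*l^4 + 6*j*l^3 - 7*j*l + 8*l^4 + 10*l^2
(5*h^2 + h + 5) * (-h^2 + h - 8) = -5*h^4 + 4*h^3 - 44*h^2 - 3*h - 40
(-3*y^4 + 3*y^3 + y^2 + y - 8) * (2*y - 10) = -6*y^5 + 36*y^4 - 28*y^3 - 8*y^2 - 26*y + 80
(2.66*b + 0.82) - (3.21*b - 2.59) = 3.41 - 0.55*b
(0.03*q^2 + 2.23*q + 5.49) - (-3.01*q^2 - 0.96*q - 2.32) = 3.04*q^2 + 3.19*q + 7.81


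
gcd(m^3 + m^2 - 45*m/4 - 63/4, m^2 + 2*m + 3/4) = m + 3/2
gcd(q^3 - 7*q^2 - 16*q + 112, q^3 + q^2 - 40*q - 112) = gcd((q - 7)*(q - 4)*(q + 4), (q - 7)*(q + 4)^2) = q^2 - 3*q - 28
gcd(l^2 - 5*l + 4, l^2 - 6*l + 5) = l - 1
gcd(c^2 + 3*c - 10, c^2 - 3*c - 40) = c + 5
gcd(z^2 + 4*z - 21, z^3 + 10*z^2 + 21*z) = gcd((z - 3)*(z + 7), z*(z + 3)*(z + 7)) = z + 7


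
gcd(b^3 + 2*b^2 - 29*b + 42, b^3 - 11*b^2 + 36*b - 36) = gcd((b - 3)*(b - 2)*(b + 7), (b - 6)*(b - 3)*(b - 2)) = b^2 - 5*b + 6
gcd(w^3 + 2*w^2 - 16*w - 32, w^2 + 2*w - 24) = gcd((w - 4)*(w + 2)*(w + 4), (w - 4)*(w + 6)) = w - 4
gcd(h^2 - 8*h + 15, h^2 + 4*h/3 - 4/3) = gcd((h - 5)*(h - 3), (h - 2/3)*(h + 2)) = 1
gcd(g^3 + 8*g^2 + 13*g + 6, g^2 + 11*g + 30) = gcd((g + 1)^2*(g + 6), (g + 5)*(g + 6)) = g + 6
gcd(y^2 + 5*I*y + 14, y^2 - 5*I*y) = 1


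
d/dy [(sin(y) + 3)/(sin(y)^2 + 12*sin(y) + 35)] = (-6*sin(y) + cos(y)^2 - 2)*cos(y)/(sin(y)^2 + 12*sin(y) + 35)^2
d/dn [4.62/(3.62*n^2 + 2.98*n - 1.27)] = (-33.4488*n - 13.7676)/(3.62*n^2 + 2.98*n - 1.27)^2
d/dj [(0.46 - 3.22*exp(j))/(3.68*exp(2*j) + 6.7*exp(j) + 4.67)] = (11.8496*exp(2*j) - 3.3856*exp(j) - 18.1194)*exp(j)/(13.5424*exp(4*j) + 49.312*exp(3*j) + 79.2612*exp(2*j) + 62.578*exp(j) + 21.8089)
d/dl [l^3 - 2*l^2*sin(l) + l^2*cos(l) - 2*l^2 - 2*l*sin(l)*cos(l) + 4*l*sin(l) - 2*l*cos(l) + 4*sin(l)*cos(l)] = -l^2*sin(l) - 2*l^2*cos(l) + 3*l^2 - 2*l*sin(l) + 6*l*cos(l) - 2*l*cos(2*l) - 4*l + 4*sin(l) - sin(2*l) - 2*cos(l) + 4*cos(2*l)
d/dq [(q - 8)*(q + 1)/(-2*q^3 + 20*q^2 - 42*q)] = (q^4 - 14*q^3 + 25*q^2 + 160*q - 168)/(2*q^2*(q^4 - 20*q^3 + 142*q^2 - 420*q + 441))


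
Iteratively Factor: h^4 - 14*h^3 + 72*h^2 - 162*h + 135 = (h - 5)*(h^3 - 9*h^2 + 27*h - 27) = (h - 5)*(h - 3)*(h^2 - 6*h + 9) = (h - 5)*(h - 3)^2*(h - 3)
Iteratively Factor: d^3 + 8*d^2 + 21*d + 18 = (d + 3)*(d^2 + 5*d + 6) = (d + 2)*(d + 3)*(d + 3)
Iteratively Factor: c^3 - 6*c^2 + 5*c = (c - 1)*(c^2 - 5*c) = (c - 5)*(c - 1)*(c)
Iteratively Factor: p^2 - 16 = (p - 4)*(p + 4)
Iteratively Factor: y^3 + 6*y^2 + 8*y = (y + 4)*(y^2 + 2*y) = y*(y + 4)*(y + 2)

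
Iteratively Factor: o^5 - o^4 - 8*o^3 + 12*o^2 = (o - 2)*(o^4 + o^3 - 6*o^2) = o*(o - 2)*(o^3 + o^2 - 6*o) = o*(o - 2)*(o + 3)*(o^2 - 2*o) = o^2*(o - 2)*(o + 3)*(o - 2)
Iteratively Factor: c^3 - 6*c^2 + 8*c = (c - 4)*(c^2 - 2*c) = c*(c - 4)*(c - 2)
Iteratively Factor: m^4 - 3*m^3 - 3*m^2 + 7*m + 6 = (m + 1)*(m^3 - 4*m^2 + m + 6) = (m + 1)^2*(m^2 - 5*m + 6) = (m - 2)*(m + 1)^2*(m - 3)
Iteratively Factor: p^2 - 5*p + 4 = (p - 1)*(p - 4)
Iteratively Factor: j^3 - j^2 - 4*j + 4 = (j - 2)*(j^2 + j - 2) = (j - 2)*(j - 1)*(j + 2)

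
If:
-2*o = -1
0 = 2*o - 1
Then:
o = 1/2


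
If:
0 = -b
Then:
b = 0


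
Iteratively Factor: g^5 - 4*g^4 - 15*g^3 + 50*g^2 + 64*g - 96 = (g - 1)*(g^4 - 3*g^3 - 18*g^2 + 32*g + 96) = (g - 1)*(g + 3)*(g^3 - 6*g^2 + 32) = (g - 4)*(g - 1)*(g + 3)*(g^2 - 2*g - 8) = (g - 4)*(g - 1)*(g + 2)*(g + 3)*(g - 4)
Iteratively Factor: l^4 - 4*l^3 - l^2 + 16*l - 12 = (l - 1)*(l^3 - 3*l^2 - 4*l + 12) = (l - 3)*(l - 1)*(l^2 - 4) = (l - 3)*(l - 1)*(l + 2)*(l - 2)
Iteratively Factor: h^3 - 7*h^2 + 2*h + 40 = (h - 5)*(h^2 - 2*h - 8) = (h - 5)*(h - 4)*(h + 2)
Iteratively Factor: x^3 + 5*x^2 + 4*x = (x + 4)*(x^2 + x) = (x + 1)*(x + 4)*(x)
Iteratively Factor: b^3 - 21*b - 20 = (b + 4)*(b^2 - 4*b - 5) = (b - 5)*(b + 4)*(b + 1)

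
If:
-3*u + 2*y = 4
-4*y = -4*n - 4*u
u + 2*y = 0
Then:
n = 3/2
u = -1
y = 1/2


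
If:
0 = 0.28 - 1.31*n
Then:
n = 0.21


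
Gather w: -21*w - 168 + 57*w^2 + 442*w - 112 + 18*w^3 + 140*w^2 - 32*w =18*w^3 + 197*w^2 + 389*w - 280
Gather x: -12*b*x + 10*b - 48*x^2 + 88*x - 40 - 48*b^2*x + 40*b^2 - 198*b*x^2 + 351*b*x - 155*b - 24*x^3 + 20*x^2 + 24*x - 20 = 40*b^2 - 145*b - 24*x^3 + x^2*(-198*b - 28) + x*(-48*b^2 + 339*b + 112) - 60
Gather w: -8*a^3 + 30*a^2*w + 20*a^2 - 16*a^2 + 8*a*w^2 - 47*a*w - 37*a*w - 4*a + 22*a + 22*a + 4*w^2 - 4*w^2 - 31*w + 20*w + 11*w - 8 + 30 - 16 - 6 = -8*a^3 + 4*a^2 + 8*a*w^2 + 40*a + w*(30*a^2 - 84*a)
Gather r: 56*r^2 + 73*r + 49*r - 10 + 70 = 56*r^2 + 122*r + 60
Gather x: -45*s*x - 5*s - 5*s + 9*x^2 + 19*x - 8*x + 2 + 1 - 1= -10*s + 9*x^2 + x*(11 - 45*s) + 2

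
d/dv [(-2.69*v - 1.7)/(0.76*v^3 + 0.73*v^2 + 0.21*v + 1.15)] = (4.0888*v^3 + 5.8397*v^2 + 2.482*v - 2.7365)/(0.5776*v^6 + 1.1096*v^5 + 0.8521*v^4 + 2.0546*v^3 + 1.7231*v^2 + 0.483*v + 1.3225)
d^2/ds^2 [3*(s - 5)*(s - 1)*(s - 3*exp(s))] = -9*s^2*exp(s) + 18*s*exp(s) + 18*s + 45*exp(s) - 36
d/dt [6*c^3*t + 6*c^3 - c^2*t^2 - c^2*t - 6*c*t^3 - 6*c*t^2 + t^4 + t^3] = 6*c^3 - 2*c^2*t - c^2 - 18*c*t^2 - 12*c*t + 4*t^3 + 3*t^2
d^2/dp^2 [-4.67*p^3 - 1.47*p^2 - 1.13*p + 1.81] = -28.02*p - 2.94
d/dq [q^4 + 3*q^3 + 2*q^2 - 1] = q*(4*q^2 + 9*q + 4)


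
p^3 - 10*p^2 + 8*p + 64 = (p - 8)*(p - 4)*(p + 2)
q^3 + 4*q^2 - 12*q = q*(q - 2)*(q + 6)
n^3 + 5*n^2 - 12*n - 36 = (n - 3)*(n + 2)*(n + 6)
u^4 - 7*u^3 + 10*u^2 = u^2*(u - 5)*(u - 2)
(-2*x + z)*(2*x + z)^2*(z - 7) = -8*x^3*z + 56*x^3 - 4*x^2*z^2 + 28*x^2*z + 2*x*z^3 - 14*x*z^2 + z^4 - 7*z^3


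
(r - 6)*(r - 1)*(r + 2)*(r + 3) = r^4 - 2*r^3 - 23*r^2 - 12*r + 36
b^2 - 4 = (b - 2)*(b + 2)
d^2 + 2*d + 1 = (d + 1)^2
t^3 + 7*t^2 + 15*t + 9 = (t + 1)*(t + 3)^2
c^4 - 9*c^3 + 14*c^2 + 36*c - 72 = (c - 6)*(c - 3)*(c - 2)*(c + 2)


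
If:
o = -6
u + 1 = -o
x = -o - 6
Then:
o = -6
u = 5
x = 0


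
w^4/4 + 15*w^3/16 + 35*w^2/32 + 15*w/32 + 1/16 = (w/4 + 1/4)*(w + 1/4)*(w + 1/2)*(w + 2)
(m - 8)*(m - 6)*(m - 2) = m^3 - 16*m^2 + 76*m - 96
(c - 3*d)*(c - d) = c^2 - 4*c*d + 3*d^2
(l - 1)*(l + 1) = l^2 - 1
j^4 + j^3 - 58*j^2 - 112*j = j*(j - 8)*(j + 2)*(j + 7)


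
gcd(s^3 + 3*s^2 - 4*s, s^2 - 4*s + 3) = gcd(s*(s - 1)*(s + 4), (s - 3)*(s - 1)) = s - 1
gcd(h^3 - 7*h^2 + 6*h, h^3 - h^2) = h^2 - h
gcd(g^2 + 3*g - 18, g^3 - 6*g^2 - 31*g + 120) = g - 3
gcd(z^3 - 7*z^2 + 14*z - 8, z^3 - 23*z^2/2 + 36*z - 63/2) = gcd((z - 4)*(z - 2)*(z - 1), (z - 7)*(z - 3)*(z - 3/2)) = 1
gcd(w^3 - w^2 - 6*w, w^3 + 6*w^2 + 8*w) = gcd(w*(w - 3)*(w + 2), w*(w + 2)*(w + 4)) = w^2 + 2*w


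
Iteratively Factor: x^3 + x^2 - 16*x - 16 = (x - 4)*(x^2 + 5*x + 4) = (x - 4)*(x + 1)*(x + 4)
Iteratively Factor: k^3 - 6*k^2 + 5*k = (k - 1)*(k^2 - 5*k) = (k - 5)*(k - 1)*(k)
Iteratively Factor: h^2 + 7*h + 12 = (h + 3)*(h + 4)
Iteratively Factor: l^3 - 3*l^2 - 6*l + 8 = (l - 4)*(l^2 + l - 2) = (l - 4)*(l - 1)*(l + 2)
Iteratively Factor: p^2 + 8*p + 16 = (p + 4)*(p + 4)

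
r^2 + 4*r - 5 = (r - 1)*(r + 5)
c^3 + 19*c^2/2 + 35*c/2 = c*(c + 5/2)*(c + 7)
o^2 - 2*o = o*(o - 2)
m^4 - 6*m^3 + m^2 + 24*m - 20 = (m - 5)*(m - 2)*(m - 1)*(m + 2)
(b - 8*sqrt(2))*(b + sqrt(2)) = b^2 - 7*sqrt(2)*b - 16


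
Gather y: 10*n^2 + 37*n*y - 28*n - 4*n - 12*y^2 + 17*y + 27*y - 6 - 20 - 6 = 10*n^2 - 32*n - 12*y^2 + y*(37*n + 44) - 32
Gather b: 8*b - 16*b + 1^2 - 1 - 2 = -8*b - 2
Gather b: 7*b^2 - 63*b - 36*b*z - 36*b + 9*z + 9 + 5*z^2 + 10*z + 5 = 7*b^2 + b*(-36*z - 99) + 5*z^2 + 19*z + 14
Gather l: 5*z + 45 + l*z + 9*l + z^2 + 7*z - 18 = l*(z + 9) + z^2 + 12*z + 27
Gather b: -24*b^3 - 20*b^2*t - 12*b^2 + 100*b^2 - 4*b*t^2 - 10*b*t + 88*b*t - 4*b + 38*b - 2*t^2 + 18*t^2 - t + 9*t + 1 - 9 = -24*b^3 + b^2*(88 - 20*t) + b*(-4*t^2 + 78*t + 34) + 16*t^2 + 8*t - 8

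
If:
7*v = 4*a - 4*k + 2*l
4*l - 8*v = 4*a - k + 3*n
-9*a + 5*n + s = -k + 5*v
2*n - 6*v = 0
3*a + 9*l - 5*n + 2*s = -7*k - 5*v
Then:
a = -55*v/202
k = -3*v/101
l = 805*v/202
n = 3*v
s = -2509*v/202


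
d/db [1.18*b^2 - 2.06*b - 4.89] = 2.36*b - 2.06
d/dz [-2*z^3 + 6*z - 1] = 6 - 6*z^2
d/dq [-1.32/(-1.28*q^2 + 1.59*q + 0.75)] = (2.0988 - 3.3792*q)/(-1.28*q^2 + 1.59*q + 0.75)^2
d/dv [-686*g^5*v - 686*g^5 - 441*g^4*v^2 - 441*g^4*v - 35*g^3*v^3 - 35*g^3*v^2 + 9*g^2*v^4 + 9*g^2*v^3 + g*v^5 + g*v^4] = g*(-686*g^4 - 882*g^3*v - 441*g^3 - 105*g^2*v^2 - 70*g^2*v + 36*g*v^3 + 27*g*v^2 + 5*v^4 + 4*v^3)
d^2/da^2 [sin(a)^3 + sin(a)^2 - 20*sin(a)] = -9*sin(a)^3 - 4*sin(a)^2 + 26*sin(a) + 2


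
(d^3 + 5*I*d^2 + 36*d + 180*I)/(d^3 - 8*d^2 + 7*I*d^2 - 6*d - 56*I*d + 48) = (d^2 - I*d + 30)/(d^2 + d*(-8 + I) - 8*I)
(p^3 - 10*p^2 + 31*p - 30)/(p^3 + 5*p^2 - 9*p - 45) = (p^2 - 7*p + 10)/(p^2 + 8*p + 15)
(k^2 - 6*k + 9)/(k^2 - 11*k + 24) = (k - 3)/(k - 8)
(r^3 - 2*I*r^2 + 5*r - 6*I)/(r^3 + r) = (r^2 - I*r + 6)/(r*(r + I))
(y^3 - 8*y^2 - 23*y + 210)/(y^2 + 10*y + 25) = (y^2 - 13*y + 42)/(y + 5)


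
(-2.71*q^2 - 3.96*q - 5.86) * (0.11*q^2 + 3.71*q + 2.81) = -0.2981*q^4 - 10.4897*q^3 - 22.9513*q^2 - 32.8682*q - 16.4666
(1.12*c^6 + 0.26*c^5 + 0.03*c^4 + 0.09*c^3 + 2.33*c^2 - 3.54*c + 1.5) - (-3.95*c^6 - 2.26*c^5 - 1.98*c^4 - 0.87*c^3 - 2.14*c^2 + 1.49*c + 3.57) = 5.07*c^6 + 2.52*c^5 + 2.01*c^4 + 0.96*c^3 + 4.47*c^2 - 5.03*c - 2.07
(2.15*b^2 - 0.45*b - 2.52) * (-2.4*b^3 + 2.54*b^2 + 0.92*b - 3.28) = -5.16*b^5 + 6.541*b^4 + 6.883*b^3 - 13.8668*b^2 - 0.8424*b + 8.2656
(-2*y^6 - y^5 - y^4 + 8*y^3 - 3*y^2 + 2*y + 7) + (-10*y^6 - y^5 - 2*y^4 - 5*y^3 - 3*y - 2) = -12*y^6 - 2*y^5 - 3*y^4 + 3*y^3 - 3*y^2 - y + 5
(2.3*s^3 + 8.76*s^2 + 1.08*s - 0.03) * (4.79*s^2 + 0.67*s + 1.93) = 11.017*s^5 + 43.5014*s^4 + 15.4814*s^3 + 17.4867*s^2 + 2.0643*s - 0.0579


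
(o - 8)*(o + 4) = o^2 - 4*o - 32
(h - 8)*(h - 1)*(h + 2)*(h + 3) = h^4 - 4*h^3 - 31*h^2 - 14*h + 48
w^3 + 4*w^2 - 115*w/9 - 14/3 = (w - 7/3)*(w + 1/3)*(w + 6)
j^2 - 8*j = j*(j - 8)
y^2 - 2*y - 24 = (y - 6)*(y + 4)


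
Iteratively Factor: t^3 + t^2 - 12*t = (t - 3)*(t^2 + 4*t) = (t - 3)*(t + 4)*(t)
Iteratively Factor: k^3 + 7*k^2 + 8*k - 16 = (k + 4)*(k^2 + 3*k - 4) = (k - 1)*(k + 4)*(k + 4)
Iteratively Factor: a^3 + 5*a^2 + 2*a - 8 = (a + 4)*(a^2 + a - 2) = (a - 1)*(a + 4)*(a + 2)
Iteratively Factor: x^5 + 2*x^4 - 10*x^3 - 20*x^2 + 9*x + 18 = (x - 3)*(x^4 + 5*x^3 + 5*x^2 - 5*x - 6) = (x - 3)*(x - 1)*(x^3 + 6*x^2 + 11*x + 6) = (x - 3)*(x - 1)*(x + 1)*(x^2 + 5*x + 6) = (x - 3)*(x - 1)*(x + 1)*(x + 2)*(x + 3)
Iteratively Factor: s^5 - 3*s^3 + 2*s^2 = (s - 1)*(s^4 + s^3 - 2*s^2) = s*(s - 1)*(s^3 + s^2 - 2*s) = s*(s - 1)*(s + 2)*(s^2 - s) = s*(s - 1)^2*(s + 2)*(s)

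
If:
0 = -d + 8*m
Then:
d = 8*m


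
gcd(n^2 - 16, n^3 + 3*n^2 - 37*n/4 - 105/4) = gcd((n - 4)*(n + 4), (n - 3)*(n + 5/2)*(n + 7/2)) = 1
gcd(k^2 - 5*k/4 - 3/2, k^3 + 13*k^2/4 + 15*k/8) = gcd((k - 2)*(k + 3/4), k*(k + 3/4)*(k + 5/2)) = k + 3/4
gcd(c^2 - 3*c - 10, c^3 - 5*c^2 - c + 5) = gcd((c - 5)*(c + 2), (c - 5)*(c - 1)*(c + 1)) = c - 5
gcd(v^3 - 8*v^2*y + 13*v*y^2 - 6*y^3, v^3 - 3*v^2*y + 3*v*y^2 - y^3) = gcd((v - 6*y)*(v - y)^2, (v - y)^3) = v^2 - 2*v*y + y^2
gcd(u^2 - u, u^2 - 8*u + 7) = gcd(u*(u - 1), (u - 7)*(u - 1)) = u - 1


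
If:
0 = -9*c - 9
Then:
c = -1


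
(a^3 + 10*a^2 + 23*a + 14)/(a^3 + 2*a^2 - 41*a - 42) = (a + 2)/(a - 6)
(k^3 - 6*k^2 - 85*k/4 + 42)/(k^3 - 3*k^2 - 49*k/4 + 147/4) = (2*k^2 - 19*k + 24)/(2*k^2 - 13*k + 21)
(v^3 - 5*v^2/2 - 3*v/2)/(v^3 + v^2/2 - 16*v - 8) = v*(v - 3)/(v^2 - 16)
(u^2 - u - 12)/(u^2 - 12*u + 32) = (u + 3)/(u - 8)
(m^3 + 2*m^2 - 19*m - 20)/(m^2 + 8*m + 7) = (m^2 + m - 20)/(m + 7)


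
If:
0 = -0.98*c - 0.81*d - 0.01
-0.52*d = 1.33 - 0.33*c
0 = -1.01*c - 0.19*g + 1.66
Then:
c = 1.38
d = -1.68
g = 1.40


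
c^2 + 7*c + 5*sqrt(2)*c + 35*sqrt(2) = (c + 7)*(c + 5*sqrt(2))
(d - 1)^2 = d^2 - 2*d + 1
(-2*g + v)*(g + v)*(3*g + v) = -6*g^3 - 5*g^2*v + 2*g*v^2 + v^3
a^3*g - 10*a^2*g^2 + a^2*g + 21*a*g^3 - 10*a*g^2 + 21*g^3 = (a - 7*g)*(a - 3*g)*(a*g + g)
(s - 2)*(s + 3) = s^2 + s - 6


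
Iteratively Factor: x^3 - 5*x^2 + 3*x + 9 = (x - 3)*(x^2 - 2*x - 3) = (x - 3)^2*(x + 1)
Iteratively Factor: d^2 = (d)*(d)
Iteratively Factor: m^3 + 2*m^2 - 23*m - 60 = (m - 5)*(m^2 + 7*m + 12) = (m - 5)*(m + 3)*(m + 4)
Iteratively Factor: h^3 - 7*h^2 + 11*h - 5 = (h - 1)*(h^2 - 6*h + 5) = (h - 1)^2*(h - 5)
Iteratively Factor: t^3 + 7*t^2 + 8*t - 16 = (t + 4)*(t^2 + 3*t - 4) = (t + 4)^2*(t - 1)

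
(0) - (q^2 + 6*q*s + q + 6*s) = -q^2 - 6*q*s - q - 6*s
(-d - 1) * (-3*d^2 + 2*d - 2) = 3*d^3 + d^2 + 2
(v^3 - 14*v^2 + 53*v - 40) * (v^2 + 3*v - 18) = v^5 - 11*v^4 - 7*v^3 + 371*v^2 - 1074*v + 720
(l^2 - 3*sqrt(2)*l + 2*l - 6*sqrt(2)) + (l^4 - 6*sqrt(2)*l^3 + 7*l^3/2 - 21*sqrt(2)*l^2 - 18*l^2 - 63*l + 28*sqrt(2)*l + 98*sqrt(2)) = l^4 - 6*sqrt(2)*l^3 + 7*l^3/2 - 21*sqrt(2)*l^2 - 17*l^2 - 61*l + 25*sqrt(2)*l + 92*sqrt(2)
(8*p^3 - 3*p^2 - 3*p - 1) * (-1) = -8*p^3 + 3*p^2 + 3*p + 1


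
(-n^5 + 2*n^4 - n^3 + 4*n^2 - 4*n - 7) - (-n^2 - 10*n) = -n^5 + 2*n^4 - n^3 + 5*n^2 + 6*n - 7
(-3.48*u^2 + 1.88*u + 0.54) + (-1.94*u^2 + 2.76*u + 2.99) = -5.42*u^2 + 4.64*u + 3.53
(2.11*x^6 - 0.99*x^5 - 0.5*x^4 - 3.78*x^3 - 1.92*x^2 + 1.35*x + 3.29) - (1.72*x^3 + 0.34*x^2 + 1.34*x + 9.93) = 2.11*x^6 - 0.99*x^5 - 0.5*x^4 - 5.5*x^3 - 2.26*x^2 + 0.01*x - 6.64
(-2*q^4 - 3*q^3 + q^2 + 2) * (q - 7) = -2*q^5 + 11*q^4 + 22*q^3 - 7*q^2 + 2*q - 14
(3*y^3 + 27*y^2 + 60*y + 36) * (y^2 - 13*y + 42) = 3*y^5 - 12*y^4 - 165*y^3 + 390*y^2 + 2052*y + 1512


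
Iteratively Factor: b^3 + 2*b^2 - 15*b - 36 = (b + 3)*(b^2 - b - 12) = (b - 4)*(b + 3)*(b + 3)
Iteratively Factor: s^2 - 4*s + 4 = (s - 2)*(s - 2)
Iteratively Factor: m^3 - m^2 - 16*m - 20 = (m + 2)*(m^2 - 3*m - 10) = (m - 5)*(m + 2)*(m + 2)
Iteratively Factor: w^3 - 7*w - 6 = (w + 1)*(w^2 - w - 6) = (w - 3)*(w + 1)*(w + 2)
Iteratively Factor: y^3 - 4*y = (y + 2)*(y^2 - 2*y) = (y - 2)*(y + 2)*(y)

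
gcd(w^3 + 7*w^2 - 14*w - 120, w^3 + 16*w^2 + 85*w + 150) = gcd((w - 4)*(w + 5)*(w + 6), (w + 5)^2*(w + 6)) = w^2 + 11*w + 30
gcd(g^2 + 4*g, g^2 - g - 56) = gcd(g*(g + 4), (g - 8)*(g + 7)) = 1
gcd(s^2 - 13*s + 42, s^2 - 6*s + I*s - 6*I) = s - 6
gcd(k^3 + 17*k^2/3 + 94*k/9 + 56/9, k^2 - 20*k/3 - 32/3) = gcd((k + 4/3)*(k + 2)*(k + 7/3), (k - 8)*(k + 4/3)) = k + 4/3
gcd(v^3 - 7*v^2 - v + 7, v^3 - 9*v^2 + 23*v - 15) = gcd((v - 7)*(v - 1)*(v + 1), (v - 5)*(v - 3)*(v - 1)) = v - 1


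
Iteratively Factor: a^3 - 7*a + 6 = (a - 1)*(a^2 + a - 6) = (a - 2)*(a - 1)*(a + 3)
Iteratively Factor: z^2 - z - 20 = (z - 5)*(z + 4)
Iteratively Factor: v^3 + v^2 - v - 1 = (v + 1)*(v^2 - 1) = (v - 1)*(v + 1)*(v + 1)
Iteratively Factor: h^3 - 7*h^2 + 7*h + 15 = (h - 5)*(h^2 - 2*h - 3) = (h - 5)*(h + 1)*(h - 3)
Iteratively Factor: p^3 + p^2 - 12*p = (p)*(p^2 + p - 12) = p*(p - 3)*(p + 4)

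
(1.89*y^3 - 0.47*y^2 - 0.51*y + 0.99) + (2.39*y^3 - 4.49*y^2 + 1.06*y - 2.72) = 4.28*y^3 - 4.96*y^2 + 0.55*y - 1.73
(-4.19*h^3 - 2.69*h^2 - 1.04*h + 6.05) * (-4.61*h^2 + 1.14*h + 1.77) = 19.3159*h^5 + 7.6243*h^4 - 5.6885*h^3 - 33.8374*h^2 + 5.0562*h + 10.7085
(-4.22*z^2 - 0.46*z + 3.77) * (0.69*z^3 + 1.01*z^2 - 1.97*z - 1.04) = -2.9118*z^5 - 4.5796*z^4 + 10.4501*z^3 + 9.1027*z^2 - 6.9485*z - 3.9208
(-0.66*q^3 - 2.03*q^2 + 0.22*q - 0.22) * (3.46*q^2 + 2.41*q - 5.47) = -2.2836*q^5 - 8.6144*q^4 - 0.5209*q^3 + 10.8731*q^2 - 1.7336*q + 1.2034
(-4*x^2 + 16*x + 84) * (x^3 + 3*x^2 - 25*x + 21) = -4*x^5 + 4*x^4 + 232*x^3 - 232*x^2 - 1764*x + 1764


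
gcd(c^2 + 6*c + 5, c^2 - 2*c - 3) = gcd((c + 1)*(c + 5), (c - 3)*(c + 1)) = c + 1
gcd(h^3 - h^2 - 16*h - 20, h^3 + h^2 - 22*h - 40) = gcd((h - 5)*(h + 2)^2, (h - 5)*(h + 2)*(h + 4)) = h^2 - 3*h - 10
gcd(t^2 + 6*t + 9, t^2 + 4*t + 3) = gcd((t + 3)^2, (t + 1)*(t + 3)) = t + 3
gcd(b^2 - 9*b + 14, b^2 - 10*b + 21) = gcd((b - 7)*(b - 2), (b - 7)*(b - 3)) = b - 7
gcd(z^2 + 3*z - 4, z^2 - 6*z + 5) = z - 1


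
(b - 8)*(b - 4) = b^2 - 12*b + 32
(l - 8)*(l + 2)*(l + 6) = l^3 - 52*l - 96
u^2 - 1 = (u - 1)*(u + 1)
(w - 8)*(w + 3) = w^2 - 5*w - 24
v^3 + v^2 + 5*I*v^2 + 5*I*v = v*(v + 1)*(v + 5*I)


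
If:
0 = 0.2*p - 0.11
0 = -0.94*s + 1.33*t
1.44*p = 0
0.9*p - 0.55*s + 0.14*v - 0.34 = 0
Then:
No Solution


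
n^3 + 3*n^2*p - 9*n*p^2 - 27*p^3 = (n - 3*p)*(n + 3*p)^2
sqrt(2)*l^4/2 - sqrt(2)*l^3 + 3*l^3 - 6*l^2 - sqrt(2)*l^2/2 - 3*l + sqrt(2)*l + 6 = (l - 2)*(l - 1)*(l + 3*sqrt(2))*(sqrt(2)*l/2 + sqrt(2)/2)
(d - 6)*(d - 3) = d^2 - 9*d + 18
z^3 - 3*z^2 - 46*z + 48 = (z - 8)*(z - 1)*(z + 6)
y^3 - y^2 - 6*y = y*(y - 3)*(y + 2)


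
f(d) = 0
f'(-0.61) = 0.00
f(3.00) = 0.00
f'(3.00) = 0.00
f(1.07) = 0.00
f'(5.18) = 0.00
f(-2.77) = 0.00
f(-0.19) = 0.00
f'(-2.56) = 0.00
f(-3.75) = 0.00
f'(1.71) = 0.00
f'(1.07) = 0.00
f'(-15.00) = 0.00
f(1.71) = 0.00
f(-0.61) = 0.00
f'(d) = 0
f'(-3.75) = 0.00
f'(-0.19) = 0.00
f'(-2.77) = 0.00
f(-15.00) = 0.00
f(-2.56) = 0.00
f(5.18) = 0.00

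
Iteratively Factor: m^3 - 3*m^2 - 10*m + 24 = (m - 2)*(m^2 - m - 12) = (m - 2)*(m + 3)*(m - 4)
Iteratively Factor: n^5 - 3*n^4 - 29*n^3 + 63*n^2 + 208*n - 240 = (n - 4)*(n^4 + n^3 - 25*n^2 - 37*n + 60) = (n - 4)*(n + 3)*(n^3 - 2*n^2 - 19*n + 20) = (n - 4)*(n - 1)*(n + 3)*(n^2 - n - 20) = (n - 4)*(n - 1)*(n + 3)*(n + 4)*(n - 5)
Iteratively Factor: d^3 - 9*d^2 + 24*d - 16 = (d - 4)*(d^2 - 5*d + 4) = (d - 4)^2*(d - 1)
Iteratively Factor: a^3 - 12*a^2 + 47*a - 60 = (a - 4)*(a^2 - 8*a + 15) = (a - 5)*(a - 4)*(a - 3)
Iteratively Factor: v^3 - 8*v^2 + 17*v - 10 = (v - 2)*(v^2 - 6*v + 5) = (v - 2)*(v - 1)*(v - 5)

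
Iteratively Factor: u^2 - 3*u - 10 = (u - 5)*(u + 2)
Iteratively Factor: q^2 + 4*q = (q)*(q + 4)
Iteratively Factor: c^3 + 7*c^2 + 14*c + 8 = (c + 1)*(c^2 + 6*c + 8) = (c + 1)*(c + 4)*(c + 2)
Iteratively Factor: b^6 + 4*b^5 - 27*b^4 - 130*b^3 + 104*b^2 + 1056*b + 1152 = (b + 3)*(b^5 + b^4 - 30*b^3 - 40*b^2 + 224*b + 384) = (b - 4)*(b + 3)*(b^4 + 5*b^3 - 10*b^2 - 80*b - 96) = (b - 4)*(b + 2)*(b + 3)*(b^3 + 3*b^2 - 16*b - 48) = (b - 4)*(b + 2)*(b + 3)*(b + 4)*(b^2 - b - 12) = (b - 4)^2*(b + 2)*(b + 3)*(b + 4)*(b + 3)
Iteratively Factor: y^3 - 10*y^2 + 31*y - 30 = (y - 2)*(y^2 - 8*y + 15) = (y - 3)*(y - 2)*(y - 5)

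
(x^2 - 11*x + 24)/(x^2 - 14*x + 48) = (x - 3)/(x - 6)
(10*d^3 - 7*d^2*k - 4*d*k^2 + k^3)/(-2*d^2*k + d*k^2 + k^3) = (-5*d + k)/k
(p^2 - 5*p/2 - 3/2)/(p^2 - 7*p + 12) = (p + 1/2)/(p - 4)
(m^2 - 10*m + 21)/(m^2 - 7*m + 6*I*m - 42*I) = (m - 3)/(m + 6*I)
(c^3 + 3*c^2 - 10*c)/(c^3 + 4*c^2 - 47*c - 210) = c*(c - 2)/(c^2 - c - 42)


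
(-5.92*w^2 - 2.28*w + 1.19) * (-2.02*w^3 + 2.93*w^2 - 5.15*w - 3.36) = 11.9584*w^5 - 12.74*w^4 + 21.4038*w^3 + 35.1199*w^2 + 1.5323*w - 3.9984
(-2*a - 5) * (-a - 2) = 2*a^2 + 9*a + 10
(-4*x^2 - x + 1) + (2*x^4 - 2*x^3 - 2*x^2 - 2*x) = 2*x^4 - 2*x^3 - 6*x^2 - 3*x + 1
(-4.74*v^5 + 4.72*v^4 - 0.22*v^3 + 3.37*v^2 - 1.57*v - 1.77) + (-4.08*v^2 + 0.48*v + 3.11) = -4.74*v^5 + 4.72*v^4 - 0.22*v^3 - 0.71*v^2 - 1.09*v + 1.34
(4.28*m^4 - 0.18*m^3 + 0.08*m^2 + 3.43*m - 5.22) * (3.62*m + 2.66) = 15.4936*m^5 + 10.7332*m^4 - 0.1892*m^3 + 12.6294*m^2 - 9.7726*m - 13.8852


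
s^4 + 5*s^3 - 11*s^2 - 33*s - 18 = (s - 3)*(s + 1)^2*(s + 6)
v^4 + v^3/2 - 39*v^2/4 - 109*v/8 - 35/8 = (v - 7/2)*(v + 1/2)*(v + 1)*(v + 5/2)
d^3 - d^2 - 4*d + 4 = (d - 2)*(d - 1)*(d + 2)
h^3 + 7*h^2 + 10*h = h*(h + 2)*(h + 5)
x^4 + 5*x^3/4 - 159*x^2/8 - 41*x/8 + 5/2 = (x - 4)*(x - 1/4)*(x + 1/2)*(x + 5)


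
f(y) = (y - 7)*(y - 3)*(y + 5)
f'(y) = (y - 7)*(y - 3) + (y - 7)*(y + 5) + (y - 3)*(y + 5)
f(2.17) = 28.74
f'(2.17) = -36.57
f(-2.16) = 134.23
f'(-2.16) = 6.60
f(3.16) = -5.01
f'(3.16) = -30.64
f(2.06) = 32.78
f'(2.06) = -36.87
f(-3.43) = 105.29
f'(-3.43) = 40.59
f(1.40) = 57.34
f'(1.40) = -37.12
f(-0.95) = 127.18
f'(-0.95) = -16.79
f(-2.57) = 129.53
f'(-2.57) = 16.51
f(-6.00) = -117.00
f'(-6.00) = 139.00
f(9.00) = 168.00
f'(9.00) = 124.00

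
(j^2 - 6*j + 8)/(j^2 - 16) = (j - 2)/(j + 4)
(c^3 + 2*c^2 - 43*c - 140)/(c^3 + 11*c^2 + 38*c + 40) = (c - 7)/(c + 2)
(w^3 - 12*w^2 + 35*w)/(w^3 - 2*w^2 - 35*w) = (w - 5)/(w + 5)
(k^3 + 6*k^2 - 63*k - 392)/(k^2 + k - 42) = (k^2 - k - 56)/(k - 6)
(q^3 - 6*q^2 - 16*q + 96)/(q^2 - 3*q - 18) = (q^2 - 16)/(q + 3)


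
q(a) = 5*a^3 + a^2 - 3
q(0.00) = -3.00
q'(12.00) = 2184.00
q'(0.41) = 3.34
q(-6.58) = -1384.16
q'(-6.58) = 636.29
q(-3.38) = -184.65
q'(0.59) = 6.40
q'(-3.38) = 164.61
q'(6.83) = 713.39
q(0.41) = -2.49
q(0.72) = -0.62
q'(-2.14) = 64.41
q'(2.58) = 105.01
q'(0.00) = 0.00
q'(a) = 15*a^2 + 2*a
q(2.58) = 89.52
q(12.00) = 8781.00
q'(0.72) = 9.22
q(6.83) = 1636.71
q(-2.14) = -47.42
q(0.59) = -1.63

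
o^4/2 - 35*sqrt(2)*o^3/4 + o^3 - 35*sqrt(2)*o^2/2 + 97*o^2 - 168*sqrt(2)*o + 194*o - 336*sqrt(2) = (o/2 + 1)*(o - 8*sqrt(2))*(o - 6*sqrt(2))*(o - 7*sqrt(2)/2)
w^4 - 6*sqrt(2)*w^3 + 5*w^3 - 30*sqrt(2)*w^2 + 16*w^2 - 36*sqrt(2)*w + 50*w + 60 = (w + 2)*(w + 3)*(w - 5*sqrt(2))*(w - sqrt(2))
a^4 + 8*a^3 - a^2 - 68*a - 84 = (a - 3)*(a + 2)^2*(a + 7)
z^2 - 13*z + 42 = (z - 7)*(z - 6)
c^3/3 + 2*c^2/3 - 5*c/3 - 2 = (c/3 + 1)*(c - 2)*(c + 1)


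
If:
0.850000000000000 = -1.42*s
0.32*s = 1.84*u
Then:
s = -0.60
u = -0.10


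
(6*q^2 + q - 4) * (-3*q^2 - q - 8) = -18*q^4 - 9*q^3 - 37*q^2 - 4*q + 32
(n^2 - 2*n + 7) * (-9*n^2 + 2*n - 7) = -9*n^4 + 20*n^3 - 74*n^2 + 28*n - 49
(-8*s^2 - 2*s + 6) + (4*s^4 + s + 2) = 4*s^4 - 8*s^2 - s + 8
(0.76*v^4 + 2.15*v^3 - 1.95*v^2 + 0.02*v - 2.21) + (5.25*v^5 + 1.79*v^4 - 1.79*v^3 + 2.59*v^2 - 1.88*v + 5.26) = 5.25*v^5 + 2.55*v^4 + 0.36*v^3 + 0.64*v^2 - 1.86*v + 3.05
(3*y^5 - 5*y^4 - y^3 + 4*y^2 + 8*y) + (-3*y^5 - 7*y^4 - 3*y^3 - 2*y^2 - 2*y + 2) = -12*y^4 - 4*y^3 + 2*y^2 + 6*y + 2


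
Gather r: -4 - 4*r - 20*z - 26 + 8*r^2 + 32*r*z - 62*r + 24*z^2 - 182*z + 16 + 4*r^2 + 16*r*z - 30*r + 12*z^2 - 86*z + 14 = 12*r^2 + r*(48*z - 96) + 36*z^2 - 288*z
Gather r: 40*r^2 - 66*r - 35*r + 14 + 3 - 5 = 40*r^2 - 101*r + 12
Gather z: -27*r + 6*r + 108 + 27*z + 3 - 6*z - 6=-21*r + 21*z + 105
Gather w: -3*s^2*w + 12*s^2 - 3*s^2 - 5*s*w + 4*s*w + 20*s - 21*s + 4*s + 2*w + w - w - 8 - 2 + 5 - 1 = 9*s^2 + 3*s + w*(-3*s^2 - s + 2) - 6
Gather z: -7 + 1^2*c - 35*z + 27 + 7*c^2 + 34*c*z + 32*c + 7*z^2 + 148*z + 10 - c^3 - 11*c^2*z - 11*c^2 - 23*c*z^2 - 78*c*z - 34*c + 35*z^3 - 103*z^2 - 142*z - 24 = -c^3 - 4*c^2 - c + 35*z^3 + z^2*(-23*c - 96) + z*(-11*c^2 - 44*c - 29) + 6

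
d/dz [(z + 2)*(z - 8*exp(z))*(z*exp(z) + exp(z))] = (z^3 - 16*z^2*exp(z) + 6*z^2 - 64*z*exp(z) + 8*z - 56*exp(z) + 2)*exp(z)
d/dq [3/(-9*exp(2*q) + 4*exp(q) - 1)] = (54*exp(q) - 12)*exp(q)/(9*exp(2*q) - 4*exp(q) + 1)^2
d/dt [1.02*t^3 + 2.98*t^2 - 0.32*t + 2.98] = 3.06*t^2 + 5.96*t - 0.32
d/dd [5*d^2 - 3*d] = 10*d - 3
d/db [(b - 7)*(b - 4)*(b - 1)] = 3*b^2 - 24*b + 39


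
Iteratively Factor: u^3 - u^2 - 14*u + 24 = (u - 2)*(u^2 + u - 12) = (u - 3)*(u - 2)*(u + 4)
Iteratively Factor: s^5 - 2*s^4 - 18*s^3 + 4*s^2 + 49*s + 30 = (s + 3)*(s^4 - 5*s^3 - 3*s^2 + 13*s + 10) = (s - 5)*(s + 3)*(s^3 - 3*s - 2) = (s - 5)*(s - 2)*(s + 3)*(s^2 + 2*s + 1) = (s - 5)*(s - 2)*(s + 1)*(s + 3)*(s + 1)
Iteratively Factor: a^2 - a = (a)*(a - 1)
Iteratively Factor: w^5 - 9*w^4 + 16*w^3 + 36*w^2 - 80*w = (w + 2)*(w^4 - 11*w^3 + 38*w^2 - 40*w) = (w - 2)*(w + 2)*(w^3 - 9*w^2 + 20*w) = (w - 4)*(w - 2)*(w + 2)*(w^2 - 5*w) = w*(w - 4)*(w - 2)*(w + 2)*(w - 5)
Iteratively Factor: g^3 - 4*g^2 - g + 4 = (g + 1)*(g^2 - 5*g + 4) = (g - 1)*(g + 1)*(g - 4)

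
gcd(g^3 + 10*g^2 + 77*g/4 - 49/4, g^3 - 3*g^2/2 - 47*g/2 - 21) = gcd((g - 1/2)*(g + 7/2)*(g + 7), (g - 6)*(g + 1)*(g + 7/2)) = g + 7/2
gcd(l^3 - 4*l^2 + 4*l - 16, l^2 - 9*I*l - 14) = l - 2*I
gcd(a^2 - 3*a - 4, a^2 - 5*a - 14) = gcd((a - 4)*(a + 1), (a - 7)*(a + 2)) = 1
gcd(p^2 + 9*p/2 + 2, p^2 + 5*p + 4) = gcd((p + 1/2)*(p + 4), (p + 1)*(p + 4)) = p + 4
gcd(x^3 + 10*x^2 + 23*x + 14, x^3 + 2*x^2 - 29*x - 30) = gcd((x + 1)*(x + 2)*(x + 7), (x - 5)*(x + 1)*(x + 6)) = x + 1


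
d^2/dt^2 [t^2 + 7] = 2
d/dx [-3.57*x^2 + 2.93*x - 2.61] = 2.93 - 7.14*x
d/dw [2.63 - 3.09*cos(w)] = 3.09*sin(w)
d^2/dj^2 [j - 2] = 0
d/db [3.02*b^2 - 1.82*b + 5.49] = 6.04*b - 1.82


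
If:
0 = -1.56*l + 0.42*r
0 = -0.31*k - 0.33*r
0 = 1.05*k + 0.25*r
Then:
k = 0.00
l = 0.00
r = 0.00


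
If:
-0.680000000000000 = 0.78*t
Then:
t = -0.87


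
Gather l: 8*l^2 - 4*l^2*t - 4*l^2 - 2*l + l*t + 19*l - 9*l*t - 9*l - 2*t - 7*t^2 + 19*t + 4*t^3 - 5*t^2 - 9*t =l^2*(4 - 4*t) + l*(8 - 8*t) + 4*t^3 - 12*t^2 + 8*t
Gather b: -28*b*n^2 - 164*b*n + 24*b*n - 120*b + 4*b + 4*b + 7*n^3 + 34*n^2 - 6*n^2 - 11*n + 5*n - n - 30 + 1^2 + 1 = b*(-28*n^2 - 140*n - 112) + 7*n^3 + 28*n^2 - 7*n - 28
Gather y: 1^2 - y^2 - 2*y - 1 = -y^2 - 2*y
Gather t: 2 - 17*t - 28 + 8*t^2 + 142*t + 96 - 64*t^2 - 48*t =-56*t^2 + 77*t + 70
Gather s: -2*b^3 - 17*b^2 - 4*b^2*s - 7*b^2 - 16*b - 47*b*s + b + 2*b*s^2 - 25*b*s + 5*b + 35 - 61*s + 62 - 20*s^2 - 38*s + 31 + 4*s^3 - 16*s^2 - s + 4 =-2*b^3 - 24*b^2 - 10*b + 4*s^3 + s^2*(2*b - 36) + s*(-4*b^2 - 72*b - 100) + 132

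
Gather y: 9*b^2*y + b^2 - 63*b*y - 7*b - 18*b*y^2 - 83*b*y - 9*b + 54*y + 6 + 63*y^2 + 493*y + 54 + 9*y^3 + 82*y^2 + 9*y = b^2 - 16*b + 9*y^3 + y^2*(145 - 18*b) + y*(9*b^2 - 146*b + 556) + 60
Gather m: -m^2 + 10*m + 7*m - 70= -m^2 + 17*m - 70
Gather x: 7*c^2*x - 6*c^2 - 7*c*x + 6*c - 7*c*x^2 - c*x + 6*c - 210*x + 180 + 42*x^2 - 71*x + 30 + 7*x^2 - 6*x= -6*c^2 + 12*c + x^2*(49 - 7*c) + x*(7*c^2 - 8*c - 287) + 210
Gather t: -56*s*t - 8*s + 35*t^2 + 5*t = -8*s + 35*t^2 + t*(5 - 56*s)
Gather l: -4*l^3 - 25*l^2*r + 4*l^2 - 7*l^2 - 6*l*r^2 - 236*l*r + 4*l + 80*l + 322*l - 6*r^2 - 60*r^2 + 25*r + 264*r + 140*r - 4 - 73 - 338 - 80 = -4*l^3 + l^2*(-25*r - 3) + l*(-6*r^2 - 236*r + 406) - 66*r^2 + 429*r - 495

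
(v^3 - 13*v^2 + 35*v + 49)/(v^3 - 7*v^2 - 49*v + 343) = (v + 1)/(v + 7)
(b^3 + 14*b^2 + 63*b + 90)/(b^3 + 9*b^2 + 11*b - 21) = (b^2 + 11*b + 30)/(b^2 + 6*b - 7)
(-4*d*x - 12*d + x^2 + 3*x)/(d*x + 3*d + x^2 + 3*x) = (-4*d + x)/(d + x)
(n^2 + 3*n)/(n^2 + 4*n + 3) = n/(n + 1)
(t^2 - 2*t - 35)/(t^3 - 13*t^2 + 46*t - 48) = (t^2 - 2*t - 35)/(t^3 - 13*t^2 + 46*t - 48)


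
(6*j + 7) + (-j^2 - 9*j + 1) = -j^2 - 3*j + 8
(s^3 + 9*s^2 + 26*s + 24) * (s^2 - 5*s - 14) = s^5 + 4*s^4 - 33*s^3 - 232*s^2 - 484*s - 336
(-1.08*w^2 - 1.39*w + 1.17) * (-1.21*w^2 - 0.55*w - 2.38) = 1.3068*w^4 + 2.2759*w^3 + 1.9192*w^2 + 2.6647*w - 2.7846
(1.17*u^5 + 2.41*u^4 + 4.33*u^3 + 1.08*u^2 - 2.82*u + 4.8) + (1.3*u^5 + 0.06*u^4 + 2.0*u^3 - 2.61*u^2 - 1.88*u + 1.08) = 2.47*u^5 + 2.47*u^4 + 6.33*u^3 - 1.53*u^2 - 4.7*u + 5.88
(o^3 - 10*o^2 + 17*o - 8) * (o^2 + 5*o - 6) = o^5 - 5*o^4 - 39*o^3 + 137*o^2 - 142*o + 48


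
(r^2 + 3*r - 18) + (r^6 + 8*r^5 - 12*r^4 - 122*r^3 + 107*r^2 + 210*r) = r^6 + 8*r^5 - 12*r^4 - 122*r^3 + 108*r^2 + 213*r - 18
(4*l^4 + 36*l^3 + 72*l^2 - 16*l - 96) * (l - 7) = 4*l^5 + 8*l^4 - 180*l^3 - 520*l^2 + 16*l + 672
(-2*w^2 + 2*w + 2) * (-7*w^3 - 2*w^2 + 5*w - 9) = 14*w^5 - 10*w^4 - 28*w^3 + 24*w^2 - 8*w - 18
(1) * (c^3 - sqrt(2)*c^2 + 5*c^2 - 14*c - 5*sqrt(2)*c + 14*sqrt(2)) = c^3 - sqrt(2)*c^2 + 5*c^2 - 14*c - 5*sqrt(2)*c + 14*sqrt(2)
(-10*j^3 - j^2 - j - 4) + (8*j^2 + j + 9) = -10*j^3 + 7*j^2 + 5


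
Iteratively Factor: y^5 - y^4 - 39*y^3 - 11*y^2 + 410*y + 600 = (y + 2)*(y^4 - 3*y^3 - 33*y^2 + 55*y + 300) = (y - 5)*(y + 2)*(y^3 + 2*y^2 - 23*y - 60) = (y - 5)^2*(y + 2)*(y^2 + 7*y + 12) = (y - 5)^2*(y + 2)*(y + 3)*(y + 4)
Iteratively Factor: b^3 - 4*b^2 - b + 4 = (b + 1)*(b^2 - 5*b + 4) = (b - 4)*(b + 1)*(b - 1)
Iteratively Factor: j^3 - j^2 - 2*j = (j + 1)*(j^2 - 2*j) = (j - 2)*(j + 1)*(j)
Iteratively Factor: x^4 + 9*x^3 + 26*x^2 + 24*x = (x + 2)*(x^3 + 7*x^2 + 12*x) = x*(x + 2)*(x^2 + 7*x + 12) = x*(x + 2)*(x + 4)*(x + 3)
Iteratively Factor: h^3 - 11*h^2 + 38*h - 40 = (h - 2)*(h^2 - 9*h + 20) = (h - 4)*(h - 2)*(h - 5)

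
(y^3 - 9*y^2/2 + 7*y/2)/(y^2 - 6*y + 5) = y*(2*y - 7)/(2*(y - 5))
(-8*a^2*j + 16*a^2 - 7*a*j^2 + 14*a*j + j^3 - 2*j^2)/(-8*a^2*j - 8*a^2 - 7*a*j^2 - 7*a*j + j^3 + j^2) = (j - 2)/(j + 1)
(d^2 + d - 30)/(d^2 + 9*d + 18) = (d - 5)/(d + 3)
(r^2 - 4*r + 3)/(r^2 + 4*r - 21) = (r - 1)/(r + 7)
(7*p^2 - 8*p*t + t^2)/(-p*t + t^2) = (-7*p + t)/t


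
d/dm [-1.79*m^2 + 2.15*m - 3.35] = 2.15 - 3.58*m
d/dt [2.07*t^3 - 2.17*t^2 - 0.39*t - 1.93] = 6.21*t^2 - 4.34*t - 0.39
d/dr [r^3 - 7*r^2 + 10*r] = 3*r^2 - 14*r + 10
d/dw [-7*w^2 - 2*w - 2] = -14*w - 2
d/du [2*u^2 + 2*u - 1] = 4*u + 2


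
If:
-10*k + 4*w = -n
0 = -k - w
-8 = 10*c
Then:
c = -4/5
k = -w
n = -14*w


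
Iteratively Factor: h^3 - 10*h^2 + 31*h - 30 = (h - 3)*(h^2 - 7*h + 10) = (h - 3)*(h - 2)*(h - 5)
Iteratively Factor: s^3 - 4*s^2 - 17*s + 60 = (s - 3)*(s^2 - s - 20) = (s - 3)*(s + 4)*(s - 5)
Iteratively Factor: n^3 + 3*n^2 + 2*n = (n)*(n^2 + 3*n + 2) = n*(n + 1)*(n + 2)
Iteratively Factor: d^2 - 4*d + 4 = (d - 2)*(d - 2)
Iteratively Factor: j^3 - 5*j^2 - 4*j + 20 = (j - 5)*(j^2 - 4) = (j - 5)*(j + 2)*(j - 2)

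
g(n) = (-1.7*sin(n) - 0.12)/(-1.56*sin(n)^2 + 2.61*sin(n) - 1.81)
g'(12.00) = 0.18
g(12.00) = -0.22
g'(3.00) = -1.50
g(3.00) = 0.24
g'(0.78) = 2.32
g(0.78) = 1.76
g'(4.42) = -0.01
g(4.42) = -0.26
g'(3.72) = -0.17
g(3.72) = -0.22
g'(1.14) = 0.68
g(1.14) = 2.29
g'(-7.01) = 0.10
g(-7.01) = -0.24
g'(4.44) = -0.01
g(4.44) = -0.26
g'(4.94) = 0.01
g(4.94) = -0.26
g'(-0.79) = 0.08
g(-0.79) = -0.24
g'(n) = (3.12*sin(n)*cos(n) - 2.61*cos(n))*(-1.7*sin(n) - 0.12)/(-1.56*sin(n)^2 + 2.61*sin(n) - 1.81)^2 - 1.7*cos(n)/(-1.56*sin(n)^2 + 2.61*sin(n) - 1.81) = (-2.652*sin(n)^2 - 0.3744*sin(n) + 3.3902)*cos(n)/(2.4336*sin(n)^4 - 8.1432*sin(n)^3 + 12.4593*sin(n)^2 - 9.4482*sin(n) + 3.2761)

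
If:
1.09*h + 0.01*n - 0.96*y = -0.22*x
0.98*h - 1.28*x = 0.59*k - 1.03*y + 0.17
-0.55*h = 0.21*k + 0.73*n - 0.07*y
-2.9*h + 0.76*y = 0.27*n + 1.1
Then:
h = 0.0859312917628197*y - 0.635600096619178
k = -6.4681525955007*y - 7.90438783412436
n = 1.89184908847342*y + 2.75274177850228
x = 3.85189273224451*y + 3.02398494331764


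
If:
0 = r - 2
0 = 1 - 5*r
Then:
No Solution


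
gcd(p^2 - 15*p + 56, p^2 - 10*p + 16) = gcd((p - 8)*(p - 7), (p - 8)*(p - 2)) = p - 8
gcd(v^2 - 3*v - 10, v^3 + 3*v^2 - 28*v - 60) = v^2 - 3*v - 10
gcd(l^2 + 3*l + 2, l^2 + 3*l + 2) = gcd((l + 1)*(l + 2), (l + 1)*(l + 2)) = l^2 + 3*l + 2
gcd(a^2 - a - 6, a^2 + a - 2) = a + 2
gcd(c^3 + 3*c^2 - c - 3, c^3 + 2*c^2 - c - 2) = c^2 - 1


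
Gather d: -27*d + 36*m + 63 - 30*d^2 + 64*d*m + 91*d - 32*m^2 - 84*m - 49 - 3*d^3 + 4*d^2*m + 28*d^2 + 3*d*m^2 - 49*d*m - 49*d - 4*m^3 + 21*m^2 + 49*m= -3*d^3 + d^2*(4*m - 2) + d*(3*m^2 + 15*m + 15) - 4*m^3 - 11*m^2 + m + 14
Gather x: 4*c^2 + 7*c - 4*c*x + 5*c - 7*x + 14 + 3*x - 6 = 4*c^2 + 12*c + x*(-4*c - 4) + 8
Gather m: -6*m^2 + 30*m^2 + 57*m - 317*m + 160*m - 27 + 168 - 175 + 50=24*m^2 - 100*m + 16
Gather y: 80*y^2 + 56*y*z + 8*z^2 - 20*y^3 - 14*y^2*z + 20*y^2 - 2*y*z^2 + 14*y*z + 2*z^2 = -20*y^3 + y^2*(100 - 14*z) + y*(-2*z^2 + 70*z) + 10*z^2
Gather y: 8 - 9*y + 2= 10 - 9*y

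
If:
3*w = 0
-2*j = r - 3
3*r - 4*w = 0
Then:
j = 3/2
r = 0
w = 0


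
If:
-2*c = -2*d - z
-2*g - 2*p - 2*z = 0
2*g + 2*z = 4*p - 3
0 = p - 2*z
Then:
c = d + 1/8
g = -3/4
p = 1/2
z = 1/4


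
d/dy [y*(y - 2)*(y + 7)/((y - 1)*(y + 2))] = (y^4 + 2*y^3 + 13*y^2 - 20*y + 28)/(y^4 + 2*y^3 - 3*y^2 - 4*y + 4)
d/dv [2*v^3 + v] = 6*v^2 + 1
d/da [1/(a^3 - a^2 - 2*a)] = (-3*a^2 + 2*a + 2)/(a^2*(-a^2 + a + 2)^2)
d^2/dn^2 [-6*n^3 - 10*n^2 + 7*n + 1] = -36*n - 20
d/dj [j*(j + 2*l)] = 2*j + 2*l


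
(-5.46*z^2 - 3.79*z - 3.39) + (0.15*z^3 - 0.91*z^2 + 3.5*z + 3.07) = 0.15*z^3 - 6.37*z^2 - 0.29*z - 0.32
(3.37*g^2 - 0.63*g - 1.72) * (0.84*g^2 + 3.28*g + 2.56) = 2.8308*g^4 + 10.5244*g^3 + 5.116*g^2 - 7.2544*g - 4.4032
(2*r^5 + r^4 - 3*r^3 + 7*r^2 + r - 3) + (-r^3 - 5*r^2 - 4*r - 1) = 2*r^5 + r^4 - 4*r^3 + 2*r^2 - 3*r - 4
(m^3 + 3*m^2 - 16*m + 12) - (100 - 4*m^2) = m^3 + 7*m^2 - 16*m - 88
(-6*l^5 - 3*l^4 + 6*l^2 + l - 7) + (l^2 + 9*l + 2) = -6*l^5 - 3*l^4 + 7*l^2 + 10*l - 5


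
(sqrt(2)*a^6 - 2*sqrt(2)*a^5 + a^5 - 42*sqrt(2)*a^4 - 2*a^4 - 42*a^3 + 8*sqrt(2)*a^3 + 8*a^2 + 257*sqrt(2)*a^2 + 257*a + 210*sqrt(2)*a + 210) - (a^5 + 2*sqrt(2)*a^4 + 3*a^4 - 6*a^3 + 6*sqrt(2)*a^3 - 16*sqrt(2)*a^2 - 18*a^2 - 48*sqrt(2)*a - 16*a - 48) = sqrt(2)*a^6 - 2*sqrt(2)*a^5 - 44*sqrt(2)*a^4 - 5*a^4 - 36*a^3 + 2*sqrt(2)*a^3 + 26*a^2 + 273*sqrt(2)*a^2 + 273*a + 258*sqrt(2)*a + 258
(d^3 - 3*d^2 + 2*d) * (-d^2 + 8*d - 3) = -d^5 + 11*d^4 - 29*d^3 + 25*d^2 - 6*d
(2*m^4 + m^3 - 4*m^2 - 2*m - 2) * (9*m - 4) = 18*m^5 + m^4 - 40*m^3 - 2*m^2 - 10*m + 8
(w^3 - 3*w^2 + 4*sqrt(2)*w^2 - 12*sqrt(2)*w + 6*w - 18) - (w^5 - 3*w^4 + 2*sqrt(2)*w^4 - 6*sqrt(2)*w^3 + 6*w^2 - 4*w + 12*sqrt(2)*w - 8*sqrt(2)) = -w^5 - 2*sqrt(2)*w^4 + 3*w^4 + w^3 + 6*sqrt(2)*w^3 - 9*w^2 + 4*sqrt(2)*w^2 - 24*sqrt(2)*w + 10*w - 18 + 8*sqrt(2)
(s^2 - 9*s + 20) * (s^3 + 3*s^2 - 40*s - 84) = s^5 - 6*s^4 - 47*s^3 + 336*s^2 - 44*s - 1680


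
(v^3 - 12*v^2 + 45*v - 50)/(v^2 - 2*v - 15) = (v^2 - 7*v + 10)/(v + 3)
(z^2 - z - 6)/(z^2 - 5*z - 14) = (z - 3)/(z - 7)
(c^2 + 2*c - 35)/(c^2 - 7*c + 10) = (c + 7)/(c - 2)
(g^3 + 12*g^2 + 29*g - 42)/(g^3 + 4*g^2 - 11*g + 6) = (g + 7)/(g - 1)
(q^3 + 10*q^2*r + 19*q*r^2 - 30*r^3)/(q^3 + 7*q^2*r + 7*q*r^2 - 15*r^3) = (q + 6*r)/(q + 3*r)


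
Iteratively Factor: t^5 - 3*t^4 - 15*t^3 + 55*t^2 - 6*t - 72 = (t + 1)*(t^4 - 4*t^3 - 11*t^2 + 66*t - 72) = (t - 2)*(t + 1)*(t^3 - 2*t^2 - 15*t + 36) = (t - 3)*(t - 2)*(t + 1)*(t^2 + t - 12) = (t - 3)*(t - 2)*(t + 1)*(t + 4)*(t - 3)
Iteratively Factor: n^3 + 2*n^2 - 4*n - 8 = (n + 2)*(n^2 - 4) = (n - 2)*(n + 2)*(n + 2)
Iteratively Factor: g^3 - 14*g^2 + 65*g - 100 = (g - 5)*(g^2 - 9*g + 20) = (g - 5)^2*(g - 4)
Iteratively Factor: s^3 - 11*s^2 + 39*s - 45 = (s - 3)*(s^2 - 8*s + 15) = (s - 3)^2*(s - 5)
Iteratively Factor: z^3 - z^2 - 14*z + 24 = (z - 3)*(z^2 + 2*z - 8) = (z - 3)*(z - 2)*(z + 4)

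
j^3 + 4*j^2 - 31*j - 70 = (j - 5)*(j + 2)*(j + 7)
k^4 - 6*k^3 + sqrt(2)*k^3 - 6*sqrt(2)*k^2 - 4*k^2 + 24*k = k*(k - 6)*(k - sqrt(2))*(k + 2*sqrt(2))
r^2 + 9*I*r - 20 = (r + 4*I)*(r + 5*I)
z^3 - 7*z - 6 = (z - 3)*(z + 1)*(z + 2)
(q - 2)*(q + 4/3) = q^2 - 2*q/3 - 8/3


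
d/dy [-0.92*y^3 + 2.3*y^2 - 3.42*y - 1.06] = -2.76*y^2 + 4.6*y - 3.42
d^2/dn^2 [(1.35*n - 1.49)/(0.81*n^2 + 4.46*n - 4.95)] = ((1.35*n - 1.49)*(1.62*n + 4.46)*(3.24*n + 8.92) - (6.561*n + 9.6282)*(0.81*n^2 + 4.46*n - 4.95))/(0.81*n^2 + 4.46*n - 4.95)^3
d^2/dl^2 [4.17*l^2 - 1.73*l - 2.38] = 8.34000000000000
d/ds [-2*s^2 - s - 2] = -4*s - 1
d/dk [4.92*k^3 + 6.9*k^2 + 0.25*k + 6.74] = 14.76*k^2 + 13.8*k + 0.25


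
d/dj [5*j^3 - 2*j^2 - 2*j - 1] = 15*j^2 - 4*j - 2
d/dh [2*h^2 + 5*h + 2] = 4*h + 5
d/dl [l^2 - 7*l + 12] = 2*l - 7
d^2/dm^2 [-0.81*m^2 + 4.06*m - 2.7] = -1.62000000000000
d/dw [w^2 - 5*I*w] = 2*w - 5*I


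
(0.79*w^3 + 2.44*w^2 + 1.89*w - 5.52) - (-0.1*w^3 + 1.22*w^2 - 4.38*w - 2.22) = 0.89*w^3 + 1.22*w^2 + 6.27*w - 3.3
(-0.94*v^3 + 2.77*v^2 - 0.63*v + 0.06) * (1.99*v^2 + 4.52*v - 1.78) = -1.8706*v^5 + 1.2635*v^4 + 12.9399*v^3 - 7.6588*v^2 + 1.3926*v - 0.1068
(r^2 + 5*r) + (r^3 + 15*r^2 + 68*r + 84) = r^3 + 16*r^2 + 73*r + 84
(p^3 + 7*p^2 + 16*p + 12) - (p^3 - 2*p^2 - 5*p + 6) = 9*p^2 + 21*p + 6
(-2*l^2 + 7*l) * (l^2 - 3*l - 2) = -2*l^4 + 13*l^3 - 17*l^2 - 14*l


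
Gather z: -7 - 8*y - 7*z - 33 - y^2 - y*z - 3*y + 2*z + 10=-y^2 - 11*y + z*(-y - 5) - 30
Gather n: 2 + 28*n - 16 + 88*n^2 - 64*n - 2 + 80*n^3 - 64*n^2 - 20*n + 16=80*n^3 + 24*n^2 - 56*n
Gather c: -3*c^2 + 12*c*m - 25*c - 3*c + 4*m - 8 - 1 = -3*c^2 + c*(12*m - 28) + 4*m - 9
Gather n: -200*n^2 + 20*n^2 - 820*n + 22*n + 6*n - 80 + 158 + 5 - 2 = -180*n^2 - 792*n + 81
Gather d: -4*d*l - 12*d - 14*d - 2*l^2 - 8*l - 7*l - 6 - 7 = d*(-4*l - 26) - 2*l^2 - 15*l - 13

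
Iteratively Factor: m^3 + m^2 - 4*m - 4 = (m - 2)*(m^2 + 3*m + 2) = (m - 2)*(m + 2)*(m + 1)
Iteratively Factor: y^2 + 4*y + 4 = (y + 2)*(y + 2)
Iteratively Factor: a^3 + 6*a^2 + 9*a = (a + 3)*(a^2 + 3*a) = a*(a + 3)*(a + 3)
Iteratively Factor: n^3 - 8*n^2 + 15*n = (n)*(n^2 - 8*n + 15) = n*(n - 5)*(n - 3)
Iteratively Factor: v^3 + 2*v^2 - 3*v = (v - 1)*(v^2 + 3*v) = v*(v - 1)*(v + 3)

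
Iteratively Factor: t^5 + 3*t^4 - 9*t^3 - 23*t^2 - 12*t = (t - 3)*(t^4 + 6*t^3 + 9*t^2 + 4*t) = t*(t - 3)*(t^3 + 6*t^2 + 9*t + 4) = t*(t - 3)*(t + 4)*(t^2 + 2*t + 1) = t*(t - 3)*(t + 1)*(t + 4)*(t + 1)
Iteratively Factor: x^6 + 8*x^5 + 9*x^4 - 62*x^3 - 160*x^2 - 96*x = (x + 4)*(x^5 + 4*x^4 - 7*x^3 - 34*x^2 - 24*x) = (x + 2)*(x + 4)*(x^4 + 2*x^3 - 11*x^2 - 12*x) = x*(x + 2)*(x + 4)*(x^3 + 2*x^2 - 11*x - 12) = x*(x + 1)*(x + 2)*(x + 4)*(x^2 + x - 12) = x*(x + 1)*(x + 2)*(x + 4)^2*(x - 3)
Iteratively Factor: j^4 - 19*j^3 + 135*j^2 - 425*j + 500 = (j - 4)*(j^3 - 15*j^2 + 75*j - 125) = (j - 5)*(j - 4)*(j^2 - 10*j + 25) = (j - 5)^2*(j - 4)*(j - 5)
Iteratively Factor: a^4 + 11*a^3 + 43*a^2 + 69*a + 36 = (a + 3)*(a^3 + 8*a^2 + 19*a + 12) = (a + 1)*(a + 3)*(a^2 + 7*a + 12) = (a + 1)*(a + 3)^2*(a + 4)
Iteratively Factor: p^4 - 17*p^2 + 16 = (p + 4)*(p^3 - 4*p^2 - p + 4) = (p + 1)*(p + 4)*(p^2 - 5*p + 4) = (p - 1)*(p + 1)*(p + 4)*(p - 4)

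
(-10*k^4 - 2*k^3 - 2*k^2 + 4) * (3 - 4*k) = 40*k^5 - 22*k^4 + 2*k^3 - 6*k^2 - 16*k + 12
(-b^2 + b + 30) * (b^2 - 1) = -b^4 + b^3 + 31*b^2 - b - 30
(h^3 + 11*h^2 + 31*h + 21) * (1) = h^3 + 11*h^2 + 31*h + 21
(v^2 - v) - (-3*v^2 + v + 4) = 4*v^2 - 2*v - 4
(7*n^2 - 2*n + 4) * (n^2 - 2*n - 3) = 7*n^4 - 16*n^3 - 13*n^2 - 2*n - 12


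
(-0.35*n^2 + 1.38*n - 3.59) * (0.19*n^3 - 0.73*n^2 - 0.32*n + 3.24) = -0.0665*n^5 + 0.5177*n^4 - 1.5775*n^3 + 1.0451*n^2 + 5.62*n - 11.6316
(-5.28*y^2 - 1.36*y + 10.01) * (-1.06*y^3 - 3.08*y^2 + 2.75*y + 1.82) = 5.5968*y^5 + 17.704*y^4 - 20.9418*y^3 - 44.1804*y^2 + 25.0523*y + 18.2182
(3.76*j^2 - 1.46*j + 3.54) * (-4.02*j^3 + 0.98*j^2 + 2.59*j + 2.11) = -15.1152*j^5 + 9.554*j^4 - 5.9232*j^3 + 7.6214*j^2 + 6.088*j + 7.4694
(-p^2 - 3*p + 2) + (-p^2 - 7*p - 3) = -2*p^2 - 10*p - 1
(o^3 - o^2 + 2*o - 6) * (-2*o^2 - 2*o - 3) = -2*o^5 - 5*o^3 + 11*o^2 + 6*o + 18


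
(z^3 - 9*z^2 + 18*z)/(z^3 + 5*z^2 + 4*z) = (z^2 - 9*z + 18)/(z^2 + 5*z + 4)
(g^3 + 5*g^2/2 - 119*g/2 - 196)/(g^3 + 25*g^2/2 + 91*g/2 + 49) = (g - 8)/(g + 2)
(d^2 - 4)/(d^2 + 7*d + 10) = (d - 2)/(d + 5)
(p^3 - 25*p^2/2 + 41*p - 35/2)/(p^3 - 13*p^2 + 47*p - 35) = (p - 1/2)/(p - 1)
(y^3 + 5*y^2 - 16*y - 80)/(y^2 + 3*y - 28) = (y^2 + 9*y + 20)/(y + 7)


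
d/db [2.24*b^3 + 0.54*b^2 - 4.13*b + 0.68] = 6.72*b^2 + 1.08*b - 4.13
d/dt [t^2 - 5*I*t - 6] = 2*t - 5*I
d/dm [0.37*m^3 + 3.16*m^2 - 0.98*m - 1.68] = 1.11*m^2 + 6.32*m - 0.98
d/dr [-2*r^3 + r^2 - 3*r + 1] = -6*r^2 + 2*r - 3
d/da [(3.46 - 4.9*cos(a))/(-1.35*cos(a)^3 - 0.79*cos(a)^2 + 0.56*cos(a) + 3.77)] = (13.23*cos(a)^3 - 10.142*cos(a)^2 - 5.4668*cos(a) + 20.4106)*sin(a)/(1.8225*cos(a)^6 + 2.133*cos(a)^5 - 0.8879*cos(a)^4 - 11.0638*cos(a)^3 - 5.643*cos(a)^2 + 4.2224*cos(a) + 14.2129)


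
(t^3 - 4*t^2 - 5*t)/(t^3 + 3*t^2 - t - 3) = t*(t - 5)/(t^2 + 2*t - 3)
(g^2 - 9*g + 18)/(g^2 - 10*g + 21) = (g - 6)/(g - 7)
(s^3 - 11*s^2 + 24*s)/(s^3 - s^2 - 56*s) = (s - 3)/(s + 7)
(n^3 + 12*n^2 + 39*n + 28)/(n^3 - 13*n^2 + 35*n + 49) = (n^2 + 11*n + 28)/(n^2 - 14*n + 49)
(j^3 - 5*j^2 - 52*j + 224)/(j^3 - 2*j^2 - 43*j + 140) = (j - 8)/(j - 5)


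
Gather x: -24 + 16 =-8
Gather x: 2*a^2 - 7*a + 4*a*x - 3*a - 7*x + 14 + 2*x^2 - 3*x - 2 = 2*a^2 - 10*a + 2*x^2 + x*(4*a - 10) + 12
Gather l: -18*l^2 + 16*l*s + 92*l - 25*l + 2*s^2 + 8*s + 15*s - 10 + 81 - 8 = -18*l^2 + l*(16*s + 67) + 2*s^2 + 23*s + 63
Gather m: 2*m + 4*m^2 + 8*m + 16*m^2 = 20*m^2 + 10*m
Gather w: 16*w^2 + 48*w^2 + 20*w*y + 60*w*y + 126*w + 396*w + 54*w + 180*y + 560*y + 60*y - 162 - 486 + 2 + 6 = 64*w^2 + w*(80*y + 576) + 800*y - 640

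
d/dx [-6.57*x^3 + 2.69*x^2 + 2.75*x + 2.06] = -19.71*x^2 + 5.38*x + 2.75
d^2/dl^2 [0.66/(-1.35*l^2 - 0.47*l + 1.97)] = (2.4057*l^2 + 0.83754*l - 0.66*(2.7*l + 0.47)*(5.4*l + 0.94) - 3.51054)/(1.35*l^2 + 0.47*l - 1.97)^3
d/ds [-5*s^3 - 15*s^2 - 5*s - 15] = -15*s^2 - 30*s - 5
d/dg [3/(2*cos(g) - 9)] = 6*sin(g)/(2*cos(g) - 9)^2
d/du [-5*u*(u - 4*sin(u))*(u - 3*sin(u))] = 35*u^2*cos(u) - 15*u^2 + 70*u*sin(u) - 60*u*sin(2*u) - 60*sin(u)^2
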